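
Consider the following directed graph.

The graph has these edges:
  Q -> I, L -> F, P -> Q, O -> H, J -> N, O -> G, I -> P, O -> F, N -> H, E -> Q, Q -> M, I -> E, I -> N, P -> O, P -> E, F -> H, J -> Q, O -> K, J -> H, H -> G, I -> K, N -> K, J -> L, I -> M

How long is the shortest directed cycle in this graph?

3

For each vertex v, BFS finds the shortest path from v back to v.
The shortest such closed walk is Q → I → E → Q, length 3.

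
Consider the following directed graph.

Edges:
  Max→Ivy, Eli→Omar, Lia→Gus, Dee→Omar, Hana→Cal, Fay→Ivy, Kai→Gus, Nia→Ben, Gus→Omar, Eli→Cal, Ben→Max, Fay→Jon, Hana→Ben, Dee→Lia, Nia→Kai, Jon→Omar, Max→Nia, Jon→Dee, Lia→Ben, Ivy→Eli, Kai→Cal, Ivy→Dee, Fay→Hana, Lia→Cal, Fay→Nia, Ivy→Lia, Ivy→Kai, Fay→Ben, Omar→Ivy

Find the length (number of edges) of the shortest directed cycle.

For each vertex v, BFS finds the shortest path from v back to v.
The shortest such closed walk is Ben → Max → Nia → Ben, length 3.

3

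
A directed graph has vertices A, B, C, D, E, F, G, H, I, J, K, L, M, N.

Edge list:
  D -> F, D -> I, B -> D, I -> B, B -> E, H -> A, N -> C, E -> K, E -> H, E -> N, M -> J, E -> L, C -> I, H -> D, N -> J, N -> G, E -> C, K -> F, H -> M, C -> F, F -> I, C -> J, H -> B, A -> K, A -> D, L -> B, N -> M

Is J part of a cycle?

No

J lies on a cycle iff there is a path from J back to itself.
Exploring from J, it never reaches itself; equivalently, its strongly connected component is a singleton.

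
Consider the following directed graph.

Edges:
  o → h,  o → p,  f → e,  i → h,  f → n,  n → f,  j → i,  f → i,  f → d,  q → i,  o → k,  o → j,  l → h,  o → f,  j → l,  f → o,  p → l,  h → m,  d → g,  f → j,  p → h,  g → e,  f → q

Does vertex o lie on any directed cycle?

Yes

o is on a cycle iff o can reach itself via ≥1 edge.
o → f → o — yes.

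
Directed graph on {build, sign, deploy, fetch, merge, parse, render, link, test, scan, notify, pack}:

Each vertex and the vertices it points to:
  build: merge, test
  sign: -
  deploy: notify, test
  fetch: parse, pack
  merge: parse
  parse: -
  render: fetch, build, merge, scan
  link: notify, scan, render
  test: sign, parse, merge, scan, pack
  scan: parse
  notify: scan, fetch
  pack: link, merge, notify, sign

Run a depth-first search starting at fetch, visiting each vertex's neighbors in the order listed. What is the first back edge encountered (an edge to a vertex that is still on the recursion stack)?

DFS from fetch (visiting each vertex's neighbors in the order listed); mark gray on enter, black on exit:
fetch gray
  parse gray
  parse black
  pack gray
    link gray
      notify gray
        scan gray
          scan→parse: parse black — skip
        scan black
        notify→fetch: fetch is gray → back edge
First back edge: notify → fetch.

notify→fetch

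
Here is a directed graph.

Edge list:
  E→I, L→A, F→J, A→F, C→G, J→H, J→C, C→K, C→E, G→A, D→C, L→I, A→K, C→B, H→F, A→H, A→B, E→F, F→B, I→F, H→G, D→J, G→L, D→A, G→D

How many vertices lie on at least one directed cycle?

A vertex is on a directed cycle iff it belongs to a strongly connected component of size ≥ 2 (or has a self-loop).
The vertices on cycles are {A, C, D, E, F, G, H, I, J, L} — 10 in total.

10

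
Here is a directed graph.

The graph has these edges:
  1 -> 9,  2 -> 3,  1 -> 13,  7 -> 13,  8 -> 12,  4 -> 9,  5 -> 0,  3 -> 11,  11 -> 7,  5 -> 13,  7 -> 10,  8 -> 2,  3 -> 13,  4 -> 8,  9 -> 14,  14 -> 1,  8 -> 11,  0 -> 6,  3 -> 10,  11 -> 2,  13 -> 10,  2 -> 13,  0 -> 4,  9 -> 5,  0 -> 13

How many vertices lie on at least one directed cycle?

A vertex is on a directed cycle iff it belongs to a strongly connected component of size ≥ 2 (or has a self-loop).
The vertices on cycles are {0, 1, 2, 3, 4, 5, 9, 11, 14} — 9 in total.

9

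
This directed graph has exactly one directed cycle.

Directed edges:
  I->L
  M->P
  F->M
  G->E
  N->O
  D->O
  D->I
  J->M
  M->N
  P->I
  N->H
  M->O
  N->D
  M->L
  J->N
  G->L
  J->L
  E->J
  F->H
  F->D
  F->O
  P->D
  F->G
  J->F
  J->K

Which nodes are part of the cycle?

E, F, G, J

DFS with gray/black marking from G:
G gray
  L gray
  L black
  E gray
    J gray
      K gray
      K black
      J→L: L black — skip
      N gray
        D gray
          I gray
            I→L: L black — skip
          I black
          O gray
          O black
        D black
        H gray
        H black
        N→O: O black — skip
      N black
      F gray
        F→O: O black — skip
        F→G: G is gray → back edge
Back edge closes the cycle G → E → J → F → G; its vertices are {E, F, G, J}.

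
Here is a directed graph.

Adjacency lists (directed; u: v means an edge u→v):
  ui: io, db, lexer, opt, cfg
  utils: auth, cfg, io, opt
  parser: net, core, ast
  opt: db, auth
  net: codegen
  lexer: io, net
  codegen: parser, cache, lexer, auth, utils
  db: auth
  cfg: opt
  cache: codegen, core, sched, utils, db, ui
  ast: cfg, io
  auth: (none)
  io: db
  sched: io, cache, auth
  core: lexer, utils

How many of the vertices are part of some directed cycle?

8

A vertex is on a directed cycle iff it belongs to a strongly connected component of size ≥ 2 (or has a self-loop).
The vertices on cycles are {ui, net, core, cache, lexer, sched, parser, codegen} — 8 in total.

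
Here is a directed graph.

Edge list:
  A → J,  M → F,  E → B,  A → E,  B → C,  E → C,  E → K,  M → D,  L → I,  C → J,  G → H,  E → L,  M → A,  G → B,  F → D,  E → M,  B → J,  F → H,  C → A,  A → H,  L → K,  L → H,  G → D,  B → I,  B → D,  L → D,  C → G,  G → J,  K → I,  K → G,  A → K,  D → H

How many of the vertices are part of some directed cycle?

A vertex is on a directed cycle iff it belongs to a strongly connected component of size ≥ 2 (or has a self-loop).
The vertices on cycles are {A, B, C, E, G, K, L, M} — 8 in total.

8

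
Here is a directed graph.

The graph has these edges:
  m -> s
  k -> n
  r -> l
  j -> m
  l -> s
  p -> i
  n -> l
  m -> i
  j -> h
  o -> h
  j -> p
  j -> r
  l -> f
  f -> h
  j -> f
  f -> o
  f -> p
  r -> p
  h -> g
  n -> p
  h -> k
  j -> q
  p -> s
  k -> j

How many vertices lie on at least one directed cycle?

A vertex is on a directed cycle iff it belongs to a strongly connected component of size ≥ 2 (or has a self-loop).
The vertices on cycles are {f, h, j, k, l, n, o, r} — 8 in total.

8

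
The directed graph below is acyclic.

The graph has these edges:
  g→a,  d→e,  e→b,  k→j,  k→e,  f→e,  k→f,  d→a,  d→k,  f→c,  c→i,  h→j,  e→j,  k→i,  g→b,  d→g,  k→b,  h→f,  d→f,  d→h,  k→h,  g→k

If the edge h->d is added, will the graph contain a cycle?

Yes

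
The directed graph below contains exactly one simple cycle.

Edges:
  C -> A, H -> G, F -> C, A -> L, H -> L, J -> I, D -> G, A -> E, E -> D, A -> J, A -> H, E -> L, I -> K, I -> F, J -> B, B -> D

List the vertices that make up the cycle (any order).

A, C, F, I, J

DFS with gray/black marking from A:
A gray
  H gray
    L gray
    L black
    G gray
    G black
  H black
  E gray
    E→L: L black — skip
    D gray
      D→G: G black — skip
    D black
  E black
  A→L: L black — skip
  J gray
    B gray
      B→D: D black — skip
    B black
    I gray
      F gray
        C gray
          C→A: A is gray → back edge
Back edge closes the cycle A → J → I → F → C → A; its vertices are {A, C, F, I, J}.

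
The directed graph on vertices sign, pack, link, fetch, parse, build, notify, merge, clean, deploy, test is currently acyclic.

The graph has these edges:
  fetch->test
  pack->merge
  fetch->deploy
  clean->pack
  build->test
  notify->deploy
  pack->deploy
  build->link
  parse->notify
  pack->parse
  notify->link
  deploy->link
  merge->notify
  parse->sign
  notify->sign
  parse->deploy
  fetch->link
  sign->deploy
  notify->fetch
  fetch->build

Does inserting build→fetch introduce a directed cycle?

Yes

Adding build→fetch creates a cycle iff fetch can already reach build.
Path from fetch: fetch → build.
So fetch → … → build → fetch is a cycle.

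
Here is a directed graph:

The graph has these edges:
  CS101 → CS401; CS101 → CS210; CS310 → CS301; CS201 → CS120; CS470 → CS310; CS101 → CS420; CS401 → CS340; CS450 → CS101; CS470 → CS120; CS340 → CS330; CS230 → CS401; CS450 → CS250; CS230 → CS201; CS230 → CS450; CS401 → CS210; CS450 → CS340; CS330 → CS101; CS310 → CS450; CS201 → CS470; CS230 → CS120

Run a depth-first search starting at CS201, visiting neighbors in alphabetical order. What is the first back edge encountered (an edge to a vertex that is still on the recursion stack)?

DFS from CS201 (visiting neighbors in alphabetical order); mark gray on enter, black on exit:
CS201 gray
  CS120 gray
  CS120 black
  CS470 gray
    CS470→CS120: CS120 black — skip
    CS310 gray
      CS301 gray
      CS301 black
      CS450 gray
        CS101 gray
          CS210 gray
          CS210 black
          CS401 gray
            CS401→CS210: CS210 black — skip
            CS340 gray
              CS330 gray
                CS330→CS101: CS101 is gray → back edge
First back edge: CS330 → CS101.

CS330→CS101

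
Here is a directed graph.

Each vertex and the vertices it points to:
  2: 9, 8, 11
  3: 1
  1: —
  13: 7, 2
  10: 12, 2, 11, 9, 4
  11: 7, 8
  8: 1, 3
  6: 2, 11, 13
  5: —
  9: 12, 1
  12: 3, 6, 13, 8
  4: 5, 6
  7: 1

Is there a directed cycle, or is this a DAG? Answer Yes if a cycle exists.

Yes

DFS with white/gray/black marking, starting from 4:
4 gray
  5 gray
  5 black
  6 gray
    2 gray
      9 gray
        12 gray
          3 gray
            1 gray
            1 black
          3 black
          12→6: 6 is gray → back edge
Back edge found, so a cycle exists: 6 → 2 → 9 → 12 → 6.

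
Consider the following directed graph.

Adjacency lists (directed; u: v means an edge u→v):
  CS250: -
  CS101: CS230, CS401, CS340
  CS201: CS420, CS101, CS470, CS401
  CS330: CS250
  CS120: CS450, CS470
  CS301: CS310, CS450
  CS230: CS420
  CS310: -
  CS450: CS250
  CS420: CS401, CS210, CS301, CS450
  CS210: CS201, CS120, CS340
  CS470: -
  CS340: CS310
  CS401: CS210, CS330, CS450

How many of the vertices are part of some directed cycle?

A vertex is on a directed cycle iff it belongs to a strongly connected component of size ≥ 2 (or has a self-loop).
The vertices on cycles are {CS101, CS201, CS210, CS230, CS401, CS420} — 6 in total.

6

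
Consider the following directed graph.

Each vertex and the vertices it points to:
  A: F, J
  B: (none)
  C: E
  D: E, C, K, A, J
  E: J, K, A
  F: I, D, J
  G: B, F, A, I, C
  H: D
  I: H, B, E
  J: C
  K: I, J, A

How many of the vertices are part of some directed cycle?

9

A vertex is on a directed cycle iff it belongs to a strongly connected component of size ≥ 2 (or has a self-loop).
The vertices on cycles are {A, C, D, E, F, H, I, J, K} — 9 in total.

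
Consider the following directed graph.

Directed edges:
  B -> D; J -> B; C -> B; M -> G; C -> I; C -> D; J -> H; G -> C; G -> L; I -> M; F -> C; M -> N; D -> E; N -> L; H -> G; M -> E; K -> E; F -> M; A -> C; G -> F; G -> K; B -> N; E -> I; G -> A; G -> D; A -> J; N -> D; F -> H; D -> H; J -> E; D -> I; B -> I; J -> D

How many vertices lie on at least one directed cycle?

A vertex is on a directed cycle iff it belongs to a strongly connected component of size ≥ 2 (or has a self-loop).
The vertices on cycles are {A, B, C, D, E, F, G, H, I, J, K, M, N} — 13 in total.

13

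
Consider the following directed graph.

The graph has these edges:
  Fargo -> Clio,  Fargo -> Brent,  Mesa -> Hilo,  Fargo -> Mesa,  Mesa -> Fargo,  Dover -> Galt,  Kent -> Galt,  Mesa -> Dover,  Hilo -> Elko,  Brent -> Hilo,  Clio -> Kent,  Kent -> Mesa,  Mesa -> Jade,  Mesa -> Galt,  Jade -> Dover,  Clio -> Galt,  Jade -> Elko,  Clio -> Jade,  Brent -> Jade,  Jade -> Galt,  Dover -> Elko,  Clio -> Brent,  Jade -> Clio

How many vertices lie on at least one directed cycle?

A vertex is on a directed cycle iff it belongs to a strongly connected component of size ≥ 2 (or has a self-loop).
The vertices on cycles are {Clio, Jade, Kent, Mesa, Brent, Fargo} — 6 in total.

6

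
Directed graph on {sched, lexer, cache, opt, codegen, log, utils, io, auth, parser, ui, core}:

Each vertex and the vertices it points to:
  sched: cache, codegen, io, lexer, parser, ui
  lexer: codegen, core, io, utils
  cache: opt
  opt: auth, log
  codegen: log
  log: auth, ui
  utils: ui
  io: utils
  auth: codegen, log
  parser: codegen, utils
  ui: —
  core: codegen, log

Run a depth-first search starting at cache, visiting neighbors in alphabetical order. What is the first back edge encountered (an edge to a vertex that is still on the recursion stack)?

DFS from cache (visiting neighbors in alphabetical order); mark gray on enter, black on exit:
cache gray
  opt gray
    auth gray
      codegen gray
        log gray
          log→auth: auth is gray → back edge
First back edge: log → auth.

log->auth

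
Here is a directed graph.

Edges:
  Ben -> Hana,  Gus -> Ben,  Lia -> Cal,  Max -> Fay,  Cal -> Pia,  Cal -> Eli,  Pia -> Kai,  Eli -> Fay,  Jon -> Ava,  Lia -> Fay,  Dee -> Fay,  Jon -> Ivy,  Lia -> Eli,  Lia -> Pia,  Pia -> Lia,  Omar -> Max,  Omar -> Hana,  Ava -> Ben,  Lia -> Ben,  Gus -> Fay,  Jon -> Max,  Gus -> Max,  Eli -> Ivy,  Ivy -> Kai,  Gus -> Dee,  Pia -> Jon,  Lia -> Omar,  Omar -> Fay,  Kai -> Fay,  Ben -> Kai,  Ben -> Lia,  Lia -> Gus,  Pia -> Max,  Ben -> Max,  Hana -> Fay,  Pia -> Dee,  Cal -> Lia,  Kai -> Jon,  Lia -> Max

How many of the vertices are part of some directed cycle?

A vertex is on a directed cycle iff it belongs to a strongly connected component of size ≥ 2 (or has a self-loop).
The vertices on cycles are {Ava, Ben, Cal, Eli, Gus, Ivy, Jon, Kai, Lia, Pia} — 10 in total.

10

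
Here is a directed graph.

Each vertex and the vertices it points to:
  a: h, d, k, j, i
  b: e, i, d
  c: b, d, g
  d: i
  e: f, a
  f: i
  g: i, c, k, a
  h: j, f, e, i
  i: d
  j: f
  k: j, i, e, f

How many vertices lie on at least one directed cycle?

8

A vertex is on a directed cycle iff it belongs to a strongly connected component of size ≥ 2 (or has a self-loop).
The vertices on cycles are {a, c, d, e, g, h, i, k} — 8 in total.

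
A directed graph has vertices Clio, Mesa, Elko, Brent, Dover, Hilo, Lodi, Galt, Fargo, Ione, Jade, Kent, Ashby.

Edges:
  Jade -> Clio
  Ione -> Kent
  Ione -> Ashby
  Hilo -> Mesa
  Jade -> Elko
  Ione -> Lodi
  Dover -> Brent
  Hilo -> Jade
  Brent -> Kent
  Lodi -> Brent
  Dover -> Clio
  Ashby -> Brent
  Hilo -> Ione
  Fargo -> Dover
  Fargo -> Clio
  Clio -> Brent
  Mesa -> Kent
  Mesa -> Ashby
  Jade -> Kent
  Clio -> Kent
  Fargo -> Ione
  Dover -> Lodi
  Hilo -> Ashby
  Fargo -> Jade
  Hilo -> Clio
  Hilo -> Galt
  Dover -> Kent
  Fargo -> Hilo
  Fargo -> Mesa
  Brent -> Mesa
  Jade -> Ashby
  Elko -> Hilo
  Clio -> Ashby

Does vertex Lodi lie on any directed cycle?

No

Lodi lies on a cycle iff there is a path from Lodi back to itself.
Exploring from Lodi, it never reaches itself; equivalently, its strongly connected component is a singleton.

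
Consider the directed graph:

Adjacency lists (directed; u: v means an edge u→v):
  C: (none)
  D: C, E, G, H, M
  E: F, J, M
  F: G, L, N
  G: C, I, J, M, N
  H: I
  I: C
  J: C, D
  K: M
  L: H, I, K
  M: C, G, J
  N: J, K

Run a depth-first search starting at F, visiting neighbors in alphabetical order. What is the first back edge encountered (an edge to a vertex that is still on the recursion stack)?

DFS from F (visiting neighbors in alphabetical order); mark gray on enter, black on exit:
F gray
  G gray
    C gray
    C black
    I gray
      I→C: C black — skip
    I black
    J gray
      J→C: C black — skip
      D gray
        D→C: C black — skip
        E gray
          E→F: F is gray → back edge
First back edge: E → F.

E->F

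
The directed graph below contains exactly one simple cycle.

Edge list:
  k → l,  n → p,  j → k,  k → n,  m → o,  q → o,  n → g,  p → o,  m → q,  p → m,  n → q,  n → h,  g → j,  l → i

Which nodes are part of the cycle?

g, j, k, n

DFS with gray/black marking from k:
k gray
  n gray
    g gray
      j gray
        j→k: k is gray → back edge
Back edge closes the cycle k → n → g → j → k; its vertices are {g, j, k, n}.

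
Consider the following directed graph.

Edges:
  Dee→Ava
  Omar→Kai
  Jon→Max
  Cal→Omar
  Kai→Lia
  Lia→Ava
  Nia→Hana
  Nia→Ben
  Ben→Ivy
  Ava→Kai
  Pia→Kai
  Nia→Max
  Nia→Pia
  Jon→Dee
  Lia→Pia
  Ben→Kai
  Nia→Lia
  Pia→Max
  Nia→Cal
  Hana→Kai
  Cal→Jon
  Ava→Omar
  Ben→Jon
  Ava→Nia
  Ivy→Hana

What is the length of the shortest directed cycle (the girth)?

For each vertex v, BFS finds the shortest path from v back to v.
The shortest such closed walk is Nia → Lia → Ava → Nia, length 3.

3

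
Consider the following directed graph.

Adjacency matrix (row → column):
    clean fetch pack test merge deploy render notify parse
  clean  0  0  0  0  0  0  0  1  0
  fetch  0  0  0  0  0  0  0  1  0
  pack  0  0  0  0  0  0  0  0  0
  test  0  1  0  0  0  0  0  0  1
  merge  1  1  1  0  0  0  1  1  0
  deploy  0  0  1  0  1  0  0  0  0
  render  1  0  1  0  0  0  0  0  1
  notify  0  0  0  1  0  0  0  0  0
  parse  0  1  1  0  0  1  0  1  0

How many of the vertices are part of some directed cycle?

8

A vertex is on a directed cycle iff it belongs to a strongly connected component of size ≥ 2 (or has a self-loop).
The vertices on cycles are {test, clean, fetch, merge, parse, deploy, notify, render} — 8 in total.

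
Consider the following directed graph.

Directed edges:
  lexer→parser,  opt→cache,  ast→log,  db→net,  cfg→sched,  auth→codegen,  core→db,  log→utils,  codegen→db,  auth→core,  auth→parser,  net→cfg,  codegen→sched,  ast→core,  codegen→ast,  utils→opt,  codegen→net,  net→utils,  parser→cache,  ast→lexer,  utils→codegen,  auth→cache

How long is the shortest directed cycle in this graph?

For each vertex v, BFS finds the shortest path from v back to v.
The shortest such closed walk is codegen → net → utils → codegen, length 3.

3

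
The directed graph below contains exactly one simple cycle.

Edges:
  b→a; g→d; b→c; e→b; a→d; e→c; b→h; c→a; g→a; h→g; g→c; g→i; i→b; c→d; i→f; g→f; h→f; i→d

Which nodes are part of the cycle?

b, g, h, i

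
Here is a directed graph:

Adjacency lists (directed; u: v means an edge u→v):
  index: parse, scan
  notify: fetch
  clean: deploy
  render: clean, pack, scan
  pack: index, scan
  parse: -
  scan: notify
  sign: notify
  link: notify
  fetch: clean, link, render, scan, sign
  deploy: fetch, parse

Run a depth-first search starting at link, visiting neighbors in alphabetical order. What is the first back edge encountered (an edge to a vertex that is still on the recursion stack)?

deploy->fetch

DFS from link (visiting neighbors in alphabetical order); mark gray on enter, black on exit:
link gray
  notify gray
    fetch gray
      clean gray
        deploy gray
          deploy→fetch: fetch is gray → back edge
First back edge: deploy → fetch.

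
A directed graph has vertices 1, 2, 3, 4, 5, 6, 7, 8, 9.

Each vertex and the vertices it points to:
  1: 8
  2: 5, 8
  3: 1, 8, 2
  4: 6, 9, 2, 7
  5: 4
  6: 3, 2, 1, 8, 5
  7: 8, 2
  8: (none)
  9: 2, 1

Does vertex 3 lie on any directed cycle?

3 is on a cycle iff 3 can reach itself via ≥1 edge.
3 → 2 → 5 → 4 → 6 → 3 — yes.

Yes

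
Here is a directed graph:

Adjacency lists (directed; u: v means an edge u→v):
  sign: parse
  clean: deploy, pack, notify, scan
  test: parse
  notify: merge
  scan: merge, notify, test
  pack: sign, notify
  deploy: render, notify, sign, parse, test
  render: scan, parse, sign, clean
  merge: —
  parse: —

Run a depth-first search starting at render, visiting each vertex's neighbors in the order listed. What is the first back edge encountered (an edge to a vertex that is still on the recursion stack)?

DFS from render (visiting each vertex's neighbors in the order listed); mark gray on enter, black on exit:
render gray
  scan gray
    merge gray
    merge black
    notify gray
      notify→merge: merge black — skip
    notify black
    test gray
      parse gray
      parse black
    test black
  scan black
  render→parse: parse black — skip
  sign gray
    sign→parse: parse black — skip
  sign black
  clean gray
    deploy gray
      deploy→render: render is gray → back edge
First back edge: deploy → render.

deploy->render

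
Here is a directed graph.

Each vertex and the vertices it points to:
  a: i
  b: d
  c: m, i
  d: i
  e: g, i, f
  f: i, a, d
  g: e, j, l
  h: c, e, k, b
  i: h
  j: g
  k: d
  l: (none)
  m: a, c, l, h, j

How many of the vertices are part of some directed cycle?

A vertex is on a directed cycle iff it belongs to a strongly connected component of size ≥ 2 (or has a self-loop).
The vertices on cycles are {a, b, c, d, e, f, g, h, i, j, k, m} — 12 in total.

12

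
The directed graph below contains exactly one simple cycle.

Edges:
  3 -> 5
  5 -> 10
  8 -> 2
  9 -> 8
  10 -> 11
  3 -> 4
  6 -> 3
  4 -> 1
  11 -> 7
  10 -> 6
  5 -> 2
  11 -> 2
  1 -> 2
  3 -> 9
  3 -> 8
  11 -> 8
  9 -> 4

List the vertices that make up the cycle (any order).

DFS with gray/black marking from 3:
3 gray
  4 gray
    1 gray
      2 gray
      2 black
    1 black
  4 black
  8 gray
    8→2: 2 black — skip
  8 black
  5 gray
    10 gray
      6 gray
        6→3: 3 is gray → back edge
Back edge closes the cycle 3 → 5 → 10 → 6 → 3; its vertices are {3, 5, 6, 10}.

3, 5, 6, 10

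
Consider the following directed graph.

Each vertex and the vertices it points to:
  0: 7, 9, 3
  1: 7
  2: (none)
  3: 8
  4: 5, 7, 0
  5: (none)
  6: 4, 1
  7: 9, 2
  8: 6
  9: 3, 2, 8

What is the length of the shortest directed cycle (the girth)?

5

For each vertex v, BFS finds the shortest path from v back to v.
The shortest such closed walk is 6 → 1 → 7 → 9 → 8 → 6, length 5.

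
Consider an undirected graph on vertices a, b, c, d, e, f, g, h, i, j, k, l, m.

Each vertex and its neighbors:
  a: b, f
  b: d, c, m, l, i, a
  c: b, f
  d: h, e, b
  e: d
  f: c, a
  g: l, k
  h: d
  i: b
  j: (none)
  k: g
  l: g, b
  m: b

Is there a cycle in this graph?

DFS, tracking each vertex's parent; an edge to a visited non-parent vertex closes a cycle.
Start from f:
visit f (parent –)
  visit c (parent f)
    visit b (parent c)
      visit d (parent b)
        visit h (parent d)
          h–d: parent, skip
        visit e (parent d)
          e–d: parent, skip
        d–b: parent, skip
      b–c: parent, skip
      visit m (parent b)
        m–b: parent, skip
      visit l (parent b)
        visit g (parent l)
          g–l: parent, skip
          visit k (parent g)
            k–g: parent, skip
        l–b: parent, skip
      visit i (parent b)
        i–b: parent, skip
      visit a (parent b)
        a–b: parent, skip
        a–f: f visited and ≠ parent → cycle
Cycle: f – c – b – a – f.

Yes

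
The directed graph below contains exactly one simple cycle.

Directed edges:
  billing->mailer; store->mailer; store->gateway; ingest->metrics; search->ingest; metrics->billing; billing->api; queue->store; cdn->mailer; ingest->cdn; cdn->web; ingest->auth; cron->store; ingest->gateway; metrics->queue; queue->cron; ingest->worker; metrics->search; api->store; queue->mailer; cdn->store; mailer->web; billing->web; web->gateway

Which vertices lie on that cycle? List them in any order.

ingest, search, metrics

DFS with gray/black marking from metrics:
metrics gray
  queue gray
    cron gray
      store gray
        gateway gray
        gateway black
        mailer gray
          web gray
            web→gateway: gateway black — skip
          web black
        mailer black
      store black
    cron black
    queue→mailer: mailer black — skip
    queue→store: store black — skip
  queue black
  search gray
    ingest gray
      cdn gray
        cdn→web: web black — skip
        cdn→store: store black — skip
        cdn→mailer: mailer black — skip
      cdn black
      auth gray
      auth black
      ingest→metrics: metrics is gray → back edge
Back edge closes the cycle metrics → search → ingest → metrics; its vertices are {ingest, search, metrics}.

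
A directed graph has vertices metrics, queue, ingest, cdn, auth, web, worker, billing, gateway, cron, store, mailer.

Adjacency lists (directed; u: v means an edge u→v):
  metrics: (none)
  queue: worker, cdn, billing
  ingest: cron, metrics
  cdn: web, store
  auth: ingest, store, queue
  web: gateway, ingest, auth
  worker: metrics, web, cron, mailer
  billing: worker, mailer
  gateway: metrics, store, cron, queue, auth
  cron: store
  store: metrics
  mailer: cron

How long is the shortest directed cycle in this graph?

For each vertex v, BFS finds the shortest path from v back to v.
The shortest such closed walk is queue → cdn → web → auth → queue, length 4.

4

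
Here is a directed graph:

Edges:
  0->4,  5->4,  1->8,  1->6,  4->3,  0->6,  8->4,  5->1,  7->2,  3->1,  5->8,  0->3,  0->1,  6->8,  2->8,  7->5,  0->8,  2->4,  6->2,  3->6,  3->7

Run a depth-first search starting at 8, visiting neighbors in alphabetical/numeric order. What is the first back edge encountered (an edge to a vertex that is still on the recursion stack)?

DFS from 8 (visiting neighbors in alphabetical/numeric order); mark gray on enter, black on exit:
8 gray
  4 gray
    3 gray
      1 gray
        6 gray
          2 gray
            2→4: 4 is gray → back edge
First back edge: 2 → 4.

2->4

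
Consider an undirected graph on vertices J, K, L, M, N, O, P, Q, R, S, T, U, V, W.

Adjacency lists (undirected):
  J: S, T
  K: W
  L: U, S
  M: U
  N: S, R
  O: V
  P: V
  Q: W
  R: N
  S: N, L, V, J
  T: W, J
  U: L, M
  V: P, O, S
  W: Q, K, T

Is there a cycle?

No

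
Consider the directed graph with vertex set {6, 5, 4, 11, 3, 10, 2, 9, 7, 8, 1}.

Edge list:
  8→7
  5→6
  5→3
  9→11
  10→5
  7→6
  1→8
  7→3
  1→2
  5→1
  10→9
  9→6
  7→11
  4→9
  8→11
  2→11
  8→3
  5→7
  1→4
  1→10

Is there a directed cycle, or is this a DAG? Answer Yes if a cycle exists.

Yes

DFS with white/gray/black marking, starting from 10:
10 gray
  5 gray
    7 gray
      3 gray
      3 black
      11 gray
      11 black
      6 gray
      6 black
    7 black
    5→6: 6 black — skip
    1 gray
      8 gray
        8→7: 7 black — skip
        8→11: 11 black — skip
        8→3: 3 black — skip
      8 black
      1→10: 10 is gray → back edge
Back edge found, so a cycle exists: 10 → 5 → 1 → 10.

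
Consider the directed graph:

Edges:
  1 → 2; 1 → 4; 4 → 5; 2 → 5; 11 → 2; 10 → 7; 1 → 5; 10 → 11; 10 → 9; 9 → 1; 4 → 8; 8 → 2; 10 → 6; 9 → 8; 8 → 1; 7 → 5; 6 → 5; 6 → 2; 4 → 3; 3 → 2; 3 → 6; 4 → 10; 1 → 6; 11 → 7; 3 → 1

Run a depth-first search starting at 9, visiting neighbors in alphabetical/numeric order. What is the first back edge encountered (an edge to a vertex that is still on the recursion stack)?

DFS from 9 (visiting neighbors in alphabetical/numeric order); mark gray on enter, black on exit:
9 gray
  1 gray
    2 gray
      5 gray
      5 black
    2 black
    4 gray
      3 gray
        3→1: 1 is gray → back edge
First back edge: 3 → 1.

3→1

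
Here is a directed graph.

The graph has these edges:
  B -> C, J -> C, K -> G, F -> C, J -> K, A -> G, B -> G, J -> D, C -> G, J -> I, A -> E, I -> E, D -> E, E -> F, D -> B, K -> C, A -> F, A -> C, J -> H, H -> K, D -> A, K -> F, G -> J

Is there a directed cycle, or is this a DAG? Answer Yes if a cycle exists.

DFS with white/gray/black marking, starting from A:
A gray
  E gray
    F gray
      C gray
        G gray
          J gray
            J→C: C is gray → back edge
Back edge found, so a cycle exists: C → G → J → C.

Yes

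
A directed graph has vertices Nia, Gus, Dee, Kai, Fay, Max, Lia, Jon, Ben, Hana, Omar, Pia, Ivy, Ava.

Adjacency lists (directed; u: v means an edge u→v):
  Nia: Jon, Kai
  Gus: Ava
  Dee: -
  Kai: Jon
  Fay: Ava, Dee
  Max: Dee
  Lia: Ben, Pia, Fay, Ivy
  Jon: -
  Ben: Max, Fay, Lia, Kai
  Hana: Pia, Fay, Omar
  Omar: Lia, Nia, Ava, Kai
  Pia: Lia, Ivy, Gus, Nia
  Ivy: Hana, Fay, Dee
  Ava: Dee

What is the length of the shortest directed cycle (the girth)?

For each vertex v, BFS finds the shortest path from v back to v.
The shortest such closed walk is Lia → Ben → Lia, length 2.

2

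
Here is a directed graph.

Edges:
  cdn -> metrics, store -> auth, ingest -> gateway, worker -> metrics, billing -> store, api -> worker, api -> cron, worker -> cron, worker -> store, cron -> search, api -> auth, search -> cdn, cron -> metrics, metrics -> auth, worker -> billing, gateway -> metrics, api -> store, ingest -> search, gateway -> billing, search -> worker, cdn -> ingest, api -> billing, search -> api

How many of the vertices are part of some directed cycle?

6

A vertex is on a directed cycle iff it belongs to a strongly connected component of size ≥ 2 (or has a self-loop).
The vertices on cycles are {api, cdn, cron, ingest, search, worker} — 6 in total.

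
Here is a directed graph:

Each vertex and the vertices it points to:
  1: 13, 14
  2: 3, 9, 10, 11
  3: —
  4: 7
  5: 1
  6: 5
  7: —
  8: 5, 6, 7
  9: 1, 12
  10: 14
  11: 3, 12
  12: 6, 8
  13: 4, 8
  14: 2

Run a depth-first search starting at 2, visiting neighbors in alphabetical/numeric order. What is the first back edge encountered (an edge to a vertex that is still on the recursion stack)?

5→1

DFS from 2 (visiting neighbors in alphabetical/numeric order); mark gray on enter, black on exit:
2 gray
  3 gray
  3 black
  9 gray
    1 gray
      13 gray
        4 gray
          7 gray
          7 black
        4 black
        8 gray
          5 gray
            5→1: 1 is gray → back edge
First back edge: 5 → 1.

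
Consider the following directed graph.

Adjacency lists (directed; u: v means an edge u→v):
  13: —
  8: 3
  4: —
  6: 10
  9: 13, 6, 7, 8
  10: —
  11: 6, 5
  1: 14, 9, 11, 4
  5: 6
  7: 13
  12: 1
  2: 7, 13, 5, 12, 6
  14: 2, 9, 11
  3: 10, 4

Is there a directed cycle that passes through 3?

3 lies on a cycle iff there is a path from 3 back to itself.
Exploring from 3, it never reaches itself; equivalently, its strongly connected component is a singleton.

No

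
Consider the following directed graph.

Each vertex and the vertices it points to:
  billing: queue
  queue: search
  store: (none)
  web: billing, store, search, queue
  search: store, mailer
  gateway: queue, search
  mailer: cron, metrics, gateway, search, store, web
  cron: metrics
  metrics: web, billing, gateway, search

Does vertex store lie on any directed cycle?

No

store lies on a cycle iff there is a path from store back to itself.
Exploring from store, it never reaches itself; equivalently, its strongly connected component is a singleton.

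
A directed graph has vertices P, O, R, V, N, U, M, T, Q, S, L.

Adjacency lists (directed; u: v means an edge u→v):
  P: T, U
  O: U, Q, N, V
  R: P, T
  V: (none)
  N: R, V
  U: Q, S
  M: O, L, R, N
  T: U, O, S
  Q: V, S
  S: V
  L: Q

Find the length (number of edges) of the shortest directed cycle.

4

For each vertex v, BFS finds the shortest path from v back to v.
The shortest such closed walk is R → T → O → N → R, length 4.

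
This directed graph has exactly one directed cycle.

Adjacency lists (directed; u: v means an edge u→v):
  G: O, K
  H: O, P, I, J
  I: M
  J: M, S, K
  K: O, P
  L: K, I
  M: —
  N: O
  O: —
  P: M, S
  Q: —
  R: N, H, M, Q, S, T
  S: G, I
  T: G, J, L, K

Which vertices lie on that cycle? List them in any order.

DFS with gray/black marking from G:
G gray
  O gray
  O black
  K gray
    K→O: O black — skip
    P gray
      M gray
      M black
      S gray
        S→G: G is gray → back edge
Back edge closes the cycle G → K → P → S → G; its vertices are {G, K, P, S}.

G, K, P, S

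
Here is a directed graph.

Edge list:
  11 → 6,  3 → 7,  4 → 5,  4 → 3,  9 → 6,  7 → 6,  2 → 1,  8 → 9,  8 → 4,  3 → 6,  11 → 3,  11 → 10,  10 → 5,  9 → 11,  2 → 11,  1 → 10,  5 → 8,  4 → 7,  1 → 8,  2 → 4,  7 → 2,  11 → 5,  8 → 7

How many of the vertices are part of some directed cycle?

10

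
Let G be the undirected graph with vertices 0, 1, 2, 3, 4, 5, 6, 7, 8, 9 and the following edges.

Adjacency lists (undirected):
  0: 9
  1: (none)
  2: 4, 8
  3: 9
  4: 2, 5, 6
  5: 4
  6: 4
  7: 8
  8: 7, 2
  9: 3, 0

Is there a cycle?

DFS, tracking each vertex's parent; an edge to a visited non-parent vertex closes a cycle.
Start from 0:
visit 0 (parent –)
  visit 9 (parent 0)
    visit 3 (parent 9)
      3–9: parent, skip
    9–0: parent, skip
visit 1 (parent –)
visit 2 (parent –)
  visit 4 (parent 2)
    4–2: parent, skip
    visit 5 (parent 4)
      5–4: parent, skip
    visit 6 (parent 4)
      6–4: parent, skip
  visit 8 (parent 2)
    visit 7 (parent 8)
      7–8: parent, skip
    8–2: parent, skip
No non-parent visited neighbor found — the graph is a forest.

No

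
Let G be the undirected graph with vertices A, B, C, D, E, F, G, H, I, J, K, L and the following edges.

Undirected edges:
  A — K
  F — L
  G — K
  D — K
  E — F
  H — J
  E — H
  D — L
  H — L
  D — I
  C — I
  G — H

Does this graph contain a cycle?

Yes

DFS, tracking each vertex's parent; an edge to a visited non-parent vertex closes a cycle.
Start from C:
visit C (parent –)
  visit I (parent C)
    I–C: parent, skip
    visit D (parent I)
      visit K (parent D)
        visit G (parent K)
          visit H (parent G)
            visit E (parent H)
              E–H: parent, skip
              visit F (parent E)
                F–E: parent, skip
                visit L (parent F)
                  L–H: H visited and ≠ parent → cycle
Cycle: H – E – F – L – H.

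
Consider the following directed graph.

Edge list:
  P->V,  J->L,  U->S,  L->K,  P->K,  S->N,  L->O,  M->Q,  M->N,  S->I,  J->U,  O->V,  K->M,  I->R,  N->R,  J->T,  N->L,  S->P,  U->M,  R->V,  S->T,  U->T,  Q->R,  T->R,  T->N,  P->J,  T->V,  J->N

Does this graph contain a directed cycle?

Yes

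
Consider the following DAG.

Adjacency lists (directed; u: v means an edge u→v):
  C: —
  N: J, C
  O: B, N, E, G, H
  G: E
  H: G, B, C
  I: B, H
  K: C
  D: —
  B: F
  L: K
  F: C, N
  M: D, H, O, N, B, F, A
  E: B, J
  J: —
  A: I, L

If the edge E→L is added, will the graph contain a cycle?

No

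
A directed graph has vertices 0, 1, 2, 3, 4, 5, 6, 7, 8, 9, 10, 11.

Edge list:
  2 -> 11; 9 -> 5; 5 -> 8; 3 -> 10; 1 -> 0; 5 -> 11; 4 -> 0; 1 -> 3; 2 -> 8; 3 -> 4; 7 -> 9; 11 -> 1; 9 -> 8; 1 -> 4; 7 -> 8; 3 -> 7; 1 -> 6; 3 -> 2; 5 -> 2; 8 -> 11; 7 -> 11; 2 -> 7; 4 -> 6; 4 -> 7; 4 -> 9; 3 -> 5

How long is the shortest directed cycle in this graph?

For each vertex v, BFS finds the shortest path from v back to v.
The shortest such closed walk is 1 → 4 → 7 → 11 → 1, length 4.

4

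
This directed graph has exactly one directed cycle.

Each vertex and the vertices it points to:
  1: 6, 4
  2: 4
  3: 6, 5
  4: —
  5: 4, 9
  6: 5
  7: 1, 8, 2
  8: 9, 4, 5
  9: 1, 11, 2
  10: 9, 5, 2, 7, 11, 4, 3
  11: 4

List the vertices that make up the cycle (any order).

1, 5, 6, 9

DFS with gray/black marking from 1:
1 gray
  6 gray
    5 gray
      4 gray
      4 black
      9 gray
        9→1: 1 is gray → back edge
Back edge closes the cycle 1 → 6 → 5 → 9 → 1; its vertices are {1, 5, 6, 9}.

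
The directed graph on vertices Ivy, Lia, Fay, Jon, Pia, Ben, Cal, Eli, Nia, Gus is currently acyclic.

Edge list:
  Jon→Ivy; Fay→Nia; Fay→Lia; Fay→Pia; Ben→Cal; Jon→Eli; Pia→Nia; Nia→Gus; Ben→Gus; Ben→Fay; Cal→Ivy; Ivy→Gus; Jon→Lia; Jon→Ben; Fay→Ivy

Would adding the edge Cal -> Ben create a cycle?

Yes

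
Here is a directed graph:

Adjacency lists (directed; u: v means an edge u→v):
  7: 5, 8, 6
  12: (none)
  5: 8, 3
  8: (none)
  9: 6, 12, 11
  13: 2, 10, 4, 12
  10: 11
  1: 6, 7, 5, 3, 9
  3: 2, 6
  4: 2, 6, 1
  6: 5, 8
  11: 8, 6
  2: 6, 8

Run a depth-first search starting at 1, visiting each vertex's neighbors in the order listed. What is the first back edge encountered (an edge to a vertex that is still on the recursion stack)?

2->6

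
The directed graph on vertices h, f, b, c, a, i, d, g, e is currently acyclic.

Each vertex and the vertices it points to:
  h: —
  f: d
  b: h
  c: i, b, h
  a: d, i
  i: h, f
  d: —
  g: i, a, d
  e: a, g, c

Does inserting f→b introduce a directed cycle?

No

Adding f→b creates a cycle iff b can already reach f.
Explore from b: no path reaches f. The graph stays acyclic.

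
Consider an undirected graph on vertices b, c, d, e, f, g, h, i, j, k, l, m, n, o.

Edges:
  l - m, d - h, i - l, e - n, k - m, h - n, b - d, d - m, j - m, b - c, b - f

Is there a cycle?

DFS, tracking each vertex's parent; an edge to a visited non-parent vertex closes a cycle.
Start from m:
visit m (parent –)
  visit d (parent m)
    visit h (parent d)
      visit n (parent h)
        visit e (parent n)
          e–n: parent, skip
        n–h: parent, skip
      h–d: parent, skip
    d–m: parent, skip
    visit b (parent d)
      visit c (parent b)
        c–b: parent, skip
      b–d: parent, skip
      visit f (parent b)
        f–b: parent, skip
  visit j (parent m)
    j–m: parent, skip
  visit k (parent m)
    k–m: parent, skip
  visit l (parent m)
    l–m: parent, skip
    visit i (parent l)
      i–l: parent, skip
visit g (parent –)
visit o (parent –)
No non-parent visited neighbor found — the graph is a forest.

No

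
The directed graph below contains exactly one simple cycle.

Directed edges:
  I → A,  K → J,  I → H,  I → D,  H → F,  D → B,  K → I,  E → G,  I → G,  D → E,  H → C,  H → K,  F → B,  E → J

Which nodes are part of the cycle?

DFS with gray/black marking from H:
H gray
  K gray
    J gray
    J black
    I gray
      D gray
        B gray
        B black
        E gray
          E→J: J black — skip
          G gray
          G black
        E black
      D black
      I→H: H is gray → back edge
Back edge closes the cycle H → K → I → H; its vertices are {H, I, K}.

H, I, K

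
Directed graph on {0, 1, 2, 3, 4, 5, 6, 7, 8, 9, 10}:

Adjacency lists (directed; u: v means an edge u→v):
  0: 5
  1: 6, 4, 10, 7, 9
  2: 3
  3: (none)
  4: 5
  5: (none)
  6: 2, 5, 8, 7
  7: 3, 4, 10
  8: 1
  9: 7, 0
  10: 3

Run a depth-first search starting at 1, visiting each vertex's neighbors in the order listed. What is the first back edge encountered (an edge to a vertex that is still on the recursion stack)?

8→1

DFS from 1 (visiting each vertex's neighbors in the order listed); mark gray on enter, black on exit:
1 gray
  6 gray
    2 gray
      3 gray
      3 black
    2 black
    5 gray
    5 black
    8 gray
      8→1: 1 is gray → back edge
First back edge: 8 → 1.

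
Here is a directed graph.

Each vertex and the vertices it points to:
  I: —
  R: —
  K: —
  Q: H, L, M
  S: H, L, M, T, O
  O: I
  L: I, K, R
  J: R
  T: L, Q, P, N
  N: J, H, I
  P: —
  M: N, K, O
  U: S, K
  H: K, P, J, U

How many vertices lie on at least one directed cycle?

A vertex is on a directed cycle iff it belongs to a strongly connected component of size ≥ 2 (or has a self-loop).
The vertices on cycles are {H, M, N, Q, S, T, U} — 7 in total.

7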